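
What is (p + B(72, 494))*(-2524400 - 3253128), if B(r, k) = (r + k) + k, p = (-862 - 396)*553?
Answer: 4013151834192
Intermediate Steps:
p = -695674 (p = -1258*553 = -695674)
B(r, k) = r + 2*k (B(r, k) = (k + r) + k = r + 2*k)
(p + B(72, 494))*(-2524400 - 3253128) = (-695674 + (72 + 2*494))*(-2524400 - 3253128) = (-695674 + (72 + 988))*(-5777528) = (-695674 + 1060)*(-5777528) = -694614*(-5777528) = 4013151834192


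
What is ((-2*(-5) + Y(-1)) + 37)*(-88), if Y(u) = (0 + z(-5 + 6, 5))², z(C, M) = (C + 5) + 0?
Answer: -7304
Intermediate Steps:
z(C, M) = 5 + C (z(C, M) = (5 + C) + 0 = 5 + C)
Y(u) = 36 (Y(u) = (0 + (5 + (-5 + 6)))² = (0 + (5 + 1))² = (0 + 6)² = 6² = 36)
((-2*(-5) + Y(-1)) + 37)*(-88) = ((-2*(-5) + 36) + 37)*(-88) = ((10 + 36) + 37)*(-88) = (46 + 37)*(-88) = 83*(-88) = -7304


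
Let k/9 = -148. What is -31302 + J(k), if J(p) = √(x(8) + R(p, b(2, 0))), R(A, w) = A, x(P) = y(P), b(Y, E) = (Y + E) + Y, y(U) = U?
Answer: -31302 + 2*I*√331 ≈ -31302.0 + 36.387*I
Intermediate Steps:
k = -1332 (k = 9*(-148) = -1332)
b(Y, E) = E + 2*Y (b(Y, E) = (E + Y) + Y = E + 2*Y)
x(P) = P
J(p) = √(8 + p)
-31302 + J(k) = -31302 + √(8 - 1332) = -31302 + √(-1324) = -31302 + 2*I*√331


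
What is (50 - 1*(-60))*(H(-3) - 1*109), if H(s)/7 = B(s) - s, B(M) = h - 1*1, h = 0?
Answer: -10450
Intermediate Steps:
B(M) = -1 (B(M) = 0 - 1*1 = 0 - 1 = -1)
H(s) = -7 - 7*s (H(s) = 7*(-1 - s) = -7 - 7*s)
(50 - 1*(-60))*(H(-3) - 1*109) = (50 - 1*(-60))*((-7 - 7*(-3)) - 1*109) = (50 + 60)*((-7 + 21) - 109) = 110*(14 - 109) = 110*(-95) = -10450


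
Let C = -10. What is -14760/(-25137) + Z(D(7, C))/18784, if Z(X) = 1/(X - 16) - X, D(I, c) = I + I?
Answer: 61530523/104927424 ≈ 0.58641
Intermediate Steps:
D(I, c) = 2*I
Z(X) = 1/(-16 + X) - X
-14760/(-25137) + Z(D(7, C))/18784 = -14760/(-25137) + ((1 - (2*7)² + 16*(2*7))/(-16 + 2*7))/18784 = -14760*(-1/25137) + ((1 - 1*14² + 16*14)/(-16 + 14))*(1/18784) = 1640/2793 + ((1 - 1*196 + 224)/(-2))*(1/18784) = 1640/2793 - (1 - 196 + 224)/2*(1/18784) = 1640/2793 - ½*29*(1/18784) = 1640/2793 - 29/2*1/18784 = 1640/2793 - 29/37568 = 61530523/104927424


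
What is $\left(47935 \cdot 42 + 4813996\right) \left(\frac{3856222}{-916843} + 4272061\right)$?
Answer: $\frac{26741072112108902466}{916843} \approx 2.9166 \cdot 10^{13}$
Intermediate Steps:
$\left(47935 \cdot 42 + 4813996\right) \left(\frac{3856222}{-916843} + 4272061\right) = \left(2013270 + 4813996\right) \left(3856222 \left(- \frac{1}{916843}\right) + 4272061\right) = 6827266 \left(- \frac{3856222}{916843} + 4272061\right) = 6827266 \cdot \frac{3916805367201}{916843} = \frac{26741072112108902466}{916843}$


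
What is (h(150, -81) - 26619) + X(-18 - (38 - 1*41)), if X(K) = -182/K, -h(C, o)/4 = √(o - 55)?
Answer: -399103/15 - 8*I*√34 ≈ -26607.0 - 46.648*I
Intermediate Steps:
h(C, o) = -4*√(-55 + o) (h(C, o) = -4*√(o - 55) = -4*√(-55 + o))
(h(150, -81) - 26619) + X(-18 - (38 - 1*41)) = (-4*√(-55 - 81) - 26619) - 182/(-18 - (38 - 1*41)) = (-8*I*√34 - 26619) - 182/(-18 - (38 - 41)) = (-8*I*√34 - 26619) - 182/(-18 - 1*(-3)) = (-8*I*√34 - 26619) - 182/(-18 + 3) = (-26619 - 8*I*√34) - 182/(-15) = (-26619 - 8*I*√34) - 182*(-1/15) = (-26619 - 8*I*√34) + 182/15 = -399103/15 - 8*I*√34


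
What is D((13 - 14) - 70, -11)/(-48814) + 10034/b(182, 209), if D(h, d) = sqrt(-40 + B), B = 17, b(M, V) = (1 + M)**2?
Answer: 10034/33489 - I*sqrt(23)/48814 ≈ 0.29962 - 9.8247e-5*I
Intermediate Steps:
D(h, d) = I*sqrt(23) (D(h, d) = sqrt(-40 + 17) = sqrt(-23) = I*sqrt(23))
D((13 - 14) - 70, -11)/(-48814) + 10034/b(182, 209) = (I*sqrt(23))/(-48814) + 10034/((1 + 182)**2) = (I*sqrt(23))*(-1/48814) + 10034/(183**2) = -I*sqrt(23)/48814 + 10034/33489 = 10034/33489 - I*sqrt(23)/48814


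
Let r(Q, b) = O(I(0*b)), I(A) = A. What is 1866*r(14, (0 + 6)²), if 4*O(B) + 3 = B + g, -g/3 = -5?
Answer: 5598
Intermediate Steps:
g = 15 (g = -3*(-5) = 15)
O(B) = 3 + B/4 (O(B) = -¾ + (B + 15)/4 = -¾ + (15 + B)/4 = -¾ + (15/4 + B/4) = 3 + B/4)
r(Q, b) = 3 (r(Q, b) = 3 + (0*b)/4 = 3 + (¼)*0 = 3 + 0 = 3)
1866*r(14, (0 + 6)²) = 1866*3 = 5598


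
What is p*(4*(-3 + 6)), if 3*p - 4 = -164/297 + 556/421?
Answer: 2384944/125037 ≈ 19.074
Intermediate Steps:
p = 596236/375111 (p = 4/3 + (-164/297 + 556/421)/3 = 4/3 + (1/3)*(96088/125037) = 4/3 + 96088/375111 = 596236/375111 ≈ 1.5895)
p*(4*(-3 + 6)) = 596236*(4*(-3 + 6))/375111 = 596236*(4*3)/375111 = (596236/375111)*12 = 2384944/125037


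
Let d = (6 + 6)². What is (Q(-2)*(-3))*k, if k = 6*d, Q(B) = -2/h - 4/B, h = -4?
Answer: -6480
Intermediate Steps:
Q(B) = ½ - 4/B (Q(B) = -2/(-4) - 4/B = -2*(-¼) - 4/B = ½ - 4/B)
d = 144 (d = 12² = 144)
k = 864 (k = 6*144 = 864)
(Q(-2)*(-3))*k = (((½)*(-8 - 2)/(-2))*(-3))*864 = (((½)*(-½)*(-10))*(-3))*864 = ((5/2)*(-3))*864 = -15/2*864 = -6480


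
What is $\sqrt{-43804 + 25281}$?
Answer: $i \sqrt{18523} \approx 136.1 i$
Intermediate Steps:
$\sqrt{-43804 + 25281} = \sqrt{-18523} = i \sqrt{18523}$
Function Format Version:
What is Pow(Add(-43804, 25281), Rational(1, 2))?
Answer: Mul(I, Pow(18523, Rational(1, 2))) ≈ Mul(136.10, I)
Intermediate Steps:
Pow(Add(-43804, 25281), Rational(1, 2)) = Pow(-18523, Rational(1, 2)) = Mul(I, Pow(18523, Rational(1, 2)))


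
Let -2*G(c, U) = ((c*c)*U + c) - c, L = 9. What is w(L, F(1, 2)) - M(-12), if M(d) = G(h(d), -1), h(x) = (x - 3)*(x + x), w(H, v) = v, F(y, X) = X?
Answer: -64798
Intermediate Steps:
h(x) = 2*x*(-3 + x) (h(x) = (-3 + x)*(2*x) = 2*x*(-3 + x))
G(c, U) = -U*c²/2 (G(c, U) = -(((c*c)*U + c) - c)/2 = -((c²*U + c) - c)/2 = -((U*c² + c) - c)/2 = -((c + U*c²) - c)/2 = -U*c²/2)
M(d) = 2*d²*(-3 + d)² (M(d) = -½*(-1)*(2*d*(-3 + d))² = -½*(-1)*4*d²*(-3 + d)² = 2*d²*(-3 + d)²)
w(L, F(1, 2)) - M(-12) = 2 - 2*(-12)²*(-3 - 12)² = 2 - 2*144*(-15)² = 2 - 2*144*225 = 2 - 1*64800 = 2 - 64800 = -64798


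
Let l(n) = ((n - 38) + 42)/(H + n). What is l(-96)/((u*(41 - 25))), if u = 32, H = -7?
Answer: 23/13184 ≈ 0.0017445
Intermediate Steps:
l(n) = (4 + n)/(-7 + n) (l(n) = ((n - 38) + 42)/(-7 + n) = ((-38 + n) + 42)/(-7 + n) = (4 + n)/(-7 + n))
l(-96)/((u*(41 - 25))) = ((4 - 96)/(-7 - 96))/((32*(41 - 25))) = (-92/(-103))/((32*16)) = -1/103*(-92)/512 = (92/103)*(1/512) = 23/13184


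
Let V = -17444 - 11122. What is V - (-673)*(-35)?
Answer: -52121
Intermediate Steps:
V = -28566
V - (-673)*(-35) = -28566 - (-673)*(-35) = -28566 - 1*23555 = -28566 - 23555 = -52121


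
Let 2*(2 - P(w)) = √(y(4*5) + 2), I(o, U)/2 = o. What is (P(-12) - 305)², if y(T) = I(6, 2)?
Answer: (606 + √14)²/4 ≈ 92946.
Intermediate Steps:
I(o, U) = 2*o
y(T) = 12 (y(T) = 2*6 = 12)
P(w) = 2 - √14/2 (P(w) = 2 - √(12 + 2)/2 = 2 - √14/2)
(P(-12) - 305)² = ((2 - √14/2) - 305)² = (-303 - √14/2)²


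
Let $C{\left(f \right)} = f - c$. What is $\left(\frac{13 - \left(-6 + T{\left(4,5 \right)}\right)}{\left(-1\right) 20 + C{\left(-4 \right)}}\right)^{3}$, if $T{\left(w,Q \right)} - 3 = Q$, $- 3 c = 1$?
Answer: $- \frac{35937}{357911} \approx -0.10041$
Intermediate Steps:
$c = - \frac{1}{3}$ ($c = \left(- \frac{1}{3}\right) 1 = - \frac{1}{3} \approx -0.33333$)
$T{\left(w,Q \right)} = 3 + Q$
$C{\left(f \right)} = \frac{1}{3} + f$ ($C{\left(f \right)} = f - - \frac{1}{3} = f + \frac{1}{3} = \frac{1}{3} + f$)
$\left(\frac{13 - \left(-6 + T{\left(4,5 \right)}\right)}{\left(-1\right) 20 + C{\left(-4 \right)}}\right)^{3} = \left(\frac{13 + \left(6 - \left(3 + 5\right)\right)}{\left(-1\right) 20 + \left(\frac{1}{3} - 4\right)}\right)^{3} = \left(\frac{13 + \left(6 - 8\right)}{-20 - \frac{11}{3}}\right)^{3} = \left(\frac{13 + \left(6 - 8\right)}{- \frac{71}{3}}\right)^{3} = \left(\left(13 - 2\right) \left(- \frac{3}{71}\right)\right)^{3} = \left(11 \left(- \frac{3}{71}\right)\right)^{3} = \left(- \frac{33}{71}\right)^{3} = - \frac{35937}{357911}$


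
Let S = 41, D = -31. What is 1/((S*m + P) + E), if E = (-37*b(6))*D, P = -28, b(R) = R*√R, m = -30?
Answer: 17/3818770 + 93*√6/3818770 ≈ 6.4105e-5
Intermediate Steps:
b(R) = R^(3/2)
E = 6882*√6 (E = -222*√6*(-31) = 6882*√6 ≈ 16857.)
1/((S*m + P) + E) = 1/((41*(-30) - 28) + 6882*√6) = 1/((-1230 - 28) + 6882*√6) = 1/(-1258 + 6882*√6)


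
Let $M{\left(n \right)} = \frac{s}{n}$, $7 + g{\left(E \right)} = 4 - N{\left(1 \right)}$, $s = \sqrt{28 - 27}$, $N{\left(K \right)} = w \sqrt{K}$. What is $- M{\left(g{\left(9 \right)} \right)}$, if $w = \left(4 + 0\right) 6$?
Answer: $\frac{1}{27} \approx 0.037037$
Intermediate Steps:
$w = 24$ ($w = 4 \cdot 6 = 24$)
$N{\left(K \right)} = 24 \sqrt{K}$
$s = 1$ ($s = \sqrt{1} = 1$)
$g{\left(E \right)} = -27$ ($g{\left(E \right)} = -7 + \left(4 - 24 \sqrt{1}\right) = -7 + \left(4 - 24 \cdot 1\right) = -7 + \left(4 - 24\right) = -7 - 20 = -27$)
$M{\left(n \right)} = \frac{1}{n}$ ($M{\left(n \right)} = 1 \frac{1}{n} = \frac{1}{n}$)
$- M{\left(g{\left(9 \right)} \right)} = - \frac{1}{-27} = \left(-1\right) \left(- \frac{1}{27}\right) = \frac{1}{27}$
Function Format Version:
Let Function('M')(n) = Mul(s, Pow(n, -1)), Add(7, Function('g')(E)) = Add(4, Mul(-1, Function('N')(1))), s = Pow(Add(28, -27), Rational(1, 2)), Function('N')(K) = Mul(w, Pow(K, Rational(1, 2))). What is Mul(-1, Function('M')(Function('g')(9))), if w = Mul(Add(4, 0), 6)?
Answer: Rational(1, 27) ≈ 0.037037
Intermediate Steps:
w = 24 (w = Mul(4, 6) = 24)
Function('N')(K) = Mul(24, Pow(K, Rational(1, 2)))
s = 1 (s = Pow(1, Rational(1, 2)) = 1)
Function('g')(E) = -27 (Function('g')(E) = Add(-7, Add(4, Mul(-1, Mul(24, Pow(1, Rational(1, 2)))))) = Add(-7, Add(4, Mul(-1, Mul(24, 1)))) = Add(-7, Add(4, Mul(-1, 24))) = Add(-7, Add(4, -24)) = Add(-7, -20) = -27)
Function('M')(n) = Pow(n, -1) (Function('M')(n) = Mul(1, Pow(n, -1)) = Pow(n, -1))
Mul(-1, Function('M')(Function('g')(9))) = Mul(-1, Pow(-27, -1)) = Mul(-1, Rational(-1, 27)) = Rational(1, 27)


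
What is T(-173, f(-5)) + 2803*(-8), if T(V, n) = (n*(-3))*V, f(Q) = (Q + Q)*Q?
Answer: 3526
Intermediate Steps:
f(Q) = 2*Q² (f(Q) = (2*Q)*Q = 2*Q²)
T(V, n) = -3*V*n (T(V, n) = (-3*n)*V = -3*V*n)
T(-173, f(-5)) + 2803*(-8) = -3*(-173)*2*(-5)² + 2803*(-8) = -3*(-173)*2*25 - 22424 = -3*(-173)*50 - 22424 = 25950 - 22424 = 3526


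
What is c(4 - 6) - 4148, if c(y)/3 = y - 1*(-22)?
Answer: -4088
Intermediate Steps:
c(y) = 66 + 3*y (c(y) = 3*(y - 1*(-22)) = 3*(y + 22) = 3*(22 + y) = 66 + 3*y)
c(4 - 6) - 4148 = (66 + 3*(4 - 6)) - 4148 = (66 + 3*(-2)) - 4148 = (66 - 6) - 4148 = 60 - 4148 = -4088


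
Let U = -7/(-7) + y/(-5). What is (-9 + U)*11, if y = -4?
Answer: -396/5 ≈ -79.200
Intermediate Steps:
U = 9/5 (U = -7/(-7) - 4/(-5) = -7*(-1/7) - 4*(-1/5) = 1 + 4/5 = 9/5 ≈ 1.8000)
(-9 + U)*11 = (-9 + 9/5)*11 = -36/5*11 = -396/5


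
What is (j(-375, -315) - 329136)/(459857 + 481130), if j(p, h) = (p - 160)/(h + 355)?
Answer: -2633195/7527896 ≈ -0.34979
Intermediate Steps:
j(p, h) = (-160 + p)/(355 + h)
(j(-375, -315) - 329136)/(459857 + 481130) = ((-160 - 375)/(355 - 315) - 329136)/(459857 + 481130) = (-535/40 - 329136)/940987 = ((1/40)*(-535) - 329136)*(1/940987) = (-107/8 - 329136)*(1/940987) = -2633195/8*1/940987 = -2633195/7527896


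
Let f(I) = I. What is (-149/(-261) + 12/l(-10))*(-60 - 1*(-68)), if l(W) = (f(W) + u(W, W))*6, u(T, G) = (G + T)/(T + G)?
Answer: 728/261 ≈ 2.7893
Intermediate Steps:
u(T, G) = 1 (u(T, G) = (G + T)/(G + T) = 1)
l(W) = 6 + 6*W (l(W) = (W + 1)*6 = (1 + W)*6 = 6 + 6*W)
(-149/(-261) + 12/l(-10))*(-60 - 1*(-68)) = (-149/(-261) + 12/(6 + 6*(-10)))*(-60 - 1*(-68)) = (-149*(-1/261) + 12/(6 - 60))*(-60 + 68) = (149/261 + 12/(-54))*8 = (149/261 + 12*(-1/54))*8 = (149/261 - 2/9)*8 = (91/261)*8 = 728/261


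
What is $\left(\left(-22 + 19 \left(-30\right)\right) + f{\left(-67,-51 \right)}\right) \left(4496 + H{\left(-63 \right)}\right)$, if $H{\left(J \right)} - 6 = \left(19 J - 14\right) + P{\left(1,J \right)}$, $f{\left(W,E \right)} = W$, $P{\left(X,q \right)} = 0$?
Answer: $-2168769$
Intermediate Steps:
$H{\left(J \right)} = -8 + 19 J$ ($H{\left(J \right)} = 6 + \left(\left(19 J - 14\right) + 0\right) = 6 + \left(\left(-14 + 19 J\right) + 0\right) = 6 + \left(-14 + 19 J\right) = -8 + 19 J$)
$\left(\left(-22 + 19 \left(-30\right)\right) + f{\left(-67,-51 \right)}\right) \left(4496 + H{\left(-63 \right)}\right) = \left(\left(-22 + 19 \left(-30\right)\right) - 67\right) \left(4496 + \left(-8 + 19 \left(-63\right)\right)\right) = \left(\left(-22 - 570\right) - 67\right) \left(4496 - 1205\right) = \left(-592 - 67\right) \left(4496 - 1205\right) = \left(-659\right) 3291 = -2168769$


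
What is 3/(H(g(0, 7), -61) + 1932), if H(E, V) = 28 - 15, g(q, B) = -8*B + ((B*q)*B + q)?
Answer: 3/1945 ≈ 0.0015424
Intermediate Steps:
g(q, B) = q - 8*B + q*B² (g(q, B) = -8*B + (q*B² + q) = -8*B + (q + q*B²) = q - 8*B + q*B²)
H(E, V) = 13
3/(H(g(0, 7), -61) + 1932) = 3/(13 + 1932) = 3/1945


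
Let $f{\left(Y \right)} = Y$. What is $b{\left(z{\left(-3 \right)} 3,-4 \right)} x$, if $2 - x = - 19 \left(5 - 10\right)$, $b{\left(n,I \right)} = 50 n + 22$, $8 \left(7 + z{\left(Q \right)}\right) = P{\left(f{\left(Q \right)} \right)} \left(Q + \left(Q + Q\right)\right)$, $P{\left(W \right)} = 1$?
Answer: $\frac{445191}{4} \approx 1.113 \cdot 10^{5}$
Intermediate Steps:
$z{\left(Q \right)} = -7 + \frac{3 Q}{8}$ ($z{\left(Q \right)} = -7 + \frac{1 \left(Q + \left(Q + Q\right)\right)}{8} = -7 + \frac{1 \left(Q + 2 Q\right)}{8} = -7 + \frac{1 \cdot 3 Q}{8} = -7 + \frac{3 Q}{8}$)
$b{\left(n,I \right)} = 22 + 50 n$
$x = -93$ ($x = 2 - - 19 \left(5 - 10\right) = 2 - \left(-19\right) \left(-5\right) = 2 - 95 = -93$)
$b{\left(z{\left(-3 \right)} 3,-4 \right)} x = \left(22 + 50 \left(-7 + \frac{3}{8} \left(-3\right)\right) 3\right) \left(-93\right) = \left(22 + 50 \left(-7 - \frac{9}{8}\right) 3\right) \left(-93\right) = \left(22 + 50 \left(\left(- \frac{65}{8}\right) 3\right)\right) \left(-93\right) = \left(22 + 50 \left(- \frac{195}{8}\right)\right) \left(-93\right) = \left(22 - \frac{4875}{4}\right) \left(-93\right) = \left(- \frac{4787}{4}\right) \left(-93\right) = \frac{445191}{4}$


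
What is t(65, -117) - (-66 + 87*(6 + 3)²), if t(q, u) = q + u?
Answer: -7033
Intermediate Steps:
t(65, -117) - (-66 + 87*(6 + 3)²) = (65 - 117) - (-66 + 87*(6 + 3)²) = -52 - (-66 + 87*9²) = -52 - (-66 + 87*81) = -52 - (-66 + 7047) = -52 - 1*6981 = -52 - 6981 = -7033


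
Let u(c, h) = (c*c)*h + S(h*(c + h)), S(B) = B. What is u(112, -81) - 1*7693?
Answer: -1026268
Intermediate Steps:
u(c, h) = h*c² + h*(c + h) (u(c, h) = (c*c)*h + h*(c + h) = c²*h + h*(c + h) = h*c² + h*(c + h))
u(112, -81) - 1*7693 = -81*(112 - 81 + 112²) - 1*7693 = -81*(112 - 81 + 12544) - 7693 = -81*12575 - 7693 = -1018575 - 7693 = -1026268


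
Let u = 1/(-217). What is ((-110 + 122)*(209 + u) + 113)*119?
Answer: 9668665/31 ≈ 3.1189e+5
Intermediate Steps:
u = -1/217 ≈ -0.0046083
((-110 + 122)*(209 + u) + 113)*119 = ((-110 + 122)*(209 - 1/217) + 113)*119 = (12*(45352/217) + 113)*119 = (544224/217 + 113)*119 = (568745/217)*119 = 9668665/31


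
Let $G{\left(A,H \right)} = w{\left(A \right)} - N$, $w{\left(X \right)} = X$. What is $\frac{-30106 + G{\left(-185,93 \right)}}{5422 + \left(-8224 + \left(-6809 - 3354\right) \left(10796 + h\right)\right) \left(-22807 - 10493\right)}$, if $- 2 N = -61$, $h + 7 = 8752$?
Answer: $- \frac{60643}{13226986917044} \approx -4.5848 \cdot 10^{-9}$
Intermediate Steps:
$h = 8745$ ($h = -7 + 8752 = 8745$)
$N = \frac{61}{2}$ ($N = \left(- \frac{1}{2}\right) \left(-61\right) = \frac{61}{2} \approx 30.5$)
$G{\left(A,H \right)} = - \frac{61}{2} + A$ ($G{\left(A,H \right)} = A - \frac{61}{2} = - \frac{61}{2} + A$)
$\frac{-30106 + G{\left(-185,93 \right)}}{5422 + \left(-8224 + \left(-6809 - 3354\right) \left(10796 + h\right)\right) \left(-22807 - 10493\right)} = \frac{-30106 - \frac{431}{2}}{5422 + \left(-8224 + \left(-6809 - 3354\right) \left(10796 + 8745\right)\right) \left(-22807 - 10493\right)} = \frac{-30106 - \frac{431}{2}}{5422 + \left(-8224 - 198595183\right) \left(-33300\right)} = - \frac{60643}{2 \left(5422 + \left(-8224 - 198595183\right) \left(-33300\right)\right)} = - \frac{60643}{2 \left(5422 - -6613493453100\right)} = - \frac{60643}{2 \left(5422 + 6613493453100\right)} = - \frac{60643}{2 \cdot 6613493458522} = \left(- \frac{60643}{2}\right) \frac{1}{6613493458522} = - \frac{60643}{13226986917044}$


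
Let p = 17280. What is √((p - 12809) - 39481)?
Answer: 3*I*√3890 ≈ 187.11*I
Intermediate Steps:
√((p - 12809) - 39481) = √((17280 - 12809) - 39481) = √(4471 - 39481) = √(-35010) = 3*I*√3890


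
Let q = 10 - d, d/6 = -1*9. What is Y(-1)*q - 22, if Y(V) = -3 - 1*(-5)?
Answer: 106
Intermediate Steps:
Y(V) = 2 (Y(V) = -3 + 5 = 2)
d = -54 (d = 6*(-1*9) = 6*(-9) = -54)
q = 64 (q = 10 - 1*(-54) = 10 + 54 = 64)
Y(-1)*q - 22 = 2*64 - 22 = 128 - 22 = 106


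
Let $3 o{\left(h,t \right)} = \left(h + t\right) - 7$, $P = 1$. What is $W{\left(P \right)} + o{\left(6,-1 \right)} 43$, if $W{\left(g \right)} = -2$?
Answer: $- \frac{92}{3} \approx -30.667$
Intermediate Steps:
$o{\left(h,t \right)} = - \frac{7}{3} + \frac{h}{3} + \frac{t}{3}$ ($o{\left(h,t \right)} = \frac{\left(h + t\right) - 7}{3} = \frac{-7 + h + t}{3} = - \frac{7}{3} + \frac{h}{3} + \frac{t}{3}$)
$W{\left(P \right)} + o{\left(6,-1 \right)} 43 = -2 + \left(- \frac{7}{3} + \frac{1}{3} \cdot 6 + \frac{1}{3} \left(-1\right)\right) 43 = -2 + \left(- \frac{7}{3} + 2 - \frac{1}{3}\right) 43 = -2 - \frac{86}{3} = - \frac{92}{3}$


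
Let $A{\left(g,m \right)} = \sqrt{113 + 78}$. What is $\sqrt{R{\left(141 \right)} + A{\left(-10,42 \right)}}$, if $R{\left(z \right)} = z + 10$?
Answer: $\sqrt{151 + \sqrt{191}} \approx 12.838$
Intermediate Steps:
$A{\left(g,m \right)} = \sqrt{191}$
$R{\left(z \right)} = 10 + z$
$\sqrt{R{\left(141 \right)} + A{\left(-10,42 \right)}} = \sqrt{\left(10 + 141\right) + \sqrt{191}} = \sqrt{151 + \sqrt{191}}$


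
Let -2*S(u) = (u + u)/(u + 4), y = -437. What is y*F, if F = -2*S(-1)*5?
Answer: 4370/3 ≈ 1456.7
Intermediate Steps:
S(u) = -u/(4 + u) (S(u) = -(u + u)/(2*(u + 4)) = -2*u/(2*(4 + u)) = -u/(4 + u))
F = -10/3 (F = -(-2)*(-1)/(4 - 1)*5 = -(-2)*(-1)/3*5 = -2*1/3*5 = -2/3*5 = -10/3 ≈ -3.3333)
y*F = -437*(-10/3) = 4370/3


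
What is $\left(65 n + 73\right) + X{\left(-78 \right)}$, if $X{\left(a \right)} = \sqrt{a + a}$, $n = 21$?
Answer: $1438 + 2 i \sqrt{39} \approx 1438.0 + 12.49 i$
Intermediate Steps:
$X{\left(a \right)} = \sqrt{2} \sqrt{a}$ ($X{\left(a \right)} = \sqrt{2 a} = \sqrt{2} \sqrt{a}$)
$\left(65 n + 73\right) + X{\left(-78 \right)} = \left(65 \cdot 21 + 73\right) + \sqrt{2} \sqrt{-78} = \left(1365 + 73\right) + \sqrt{2} i \sqrt{78} = 1438 + 2 i \sqrt{39}$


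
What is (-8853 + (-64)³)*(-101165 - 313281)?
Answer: 112313622662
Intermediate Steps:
(-8853 + (-64)³)*(-101165 - 313281) = (-8853 - 262144)*(-414446) = -270997*(-414446) = 112313622662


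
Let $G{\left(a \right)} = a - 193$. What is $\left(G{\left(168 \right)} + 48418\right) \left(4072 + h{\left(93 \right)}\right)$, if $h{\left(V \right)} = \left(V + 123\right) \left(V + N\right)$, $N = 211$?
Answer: $3374734248$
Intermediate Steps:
$G{\left(a \right)} = -193 + a$
$h{\left(V \right)} = \left(123 + V\right) \left(211 + V\right)$ ($h{\left(V \right)} = \left(V + 123\right) \left(V + 211\right) = \left(123 + V\right) \left(211 + V\right)$)
$\left(G{\left(168 \right)} + 48418\right) \left(4072 + h{\left(93 \right)}\right) = \left(\left(-193 + 168\right) + 48418\right) \left(4072 + \left(25953 + 93^{2} + 334 \cdot 93\right)\right) = \left(-25 + 48418\right) \left(4072 + \left(25953 + 8649 + 31062\right)\right) = 48393 \left(4072 + 65664\right) = 48393 \cdot 69736 = 3374734248$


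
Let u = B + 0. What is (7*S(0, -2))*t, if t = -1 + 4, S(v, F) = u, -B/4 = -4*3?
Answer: 1008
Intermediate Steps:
B = 48 (B = -(-16)*3 = -4*(-12) = 48)
u = 48 (u = 48 + 0 = 48)
S(v, F) = 48
t = 3
(7*S(0, -2))*t = (7*48)*3 = 336*3 = 1008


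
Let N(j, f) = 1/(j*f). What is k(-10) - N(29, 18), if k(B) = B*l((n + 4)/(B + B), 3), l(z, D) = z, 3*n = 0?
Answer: 1043/522 ≈ 1.9981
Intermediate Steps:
n = 0 (n = (⅓)*0 = 0)
k(B) = 2 (k(B) = B*((0 + 4)/(B + B)) = B*(4/((2*B))) = B*(4*(1/(2*B))) = B*(2/B) = 2)
N(j, f) = 1/(f*j)
k(-10) - N(29, 18) = 2 - 1/(18*29) = 2 - 1*1/522 = 2 - 1/522 = 1043/522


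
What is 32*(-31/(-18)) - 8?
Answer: 424/9 ≈ 47.111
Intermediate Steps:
32*(-31/(-18)) - 8 = 32*(-31*(-1/18)) - 8 = 32*(31/18) - 8 = 496/9 - 8 = 424/9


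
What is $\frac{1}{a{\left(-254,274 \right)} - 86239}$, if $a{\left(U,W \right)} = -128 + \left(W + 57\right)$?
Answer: $- \frac{1}{86036} \approx -1.1623 \cdot 10^{-5}$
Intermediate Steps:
$a{\left(U,W \right)} = -71 + W$ ($a{\left(U,W \right)} = -128 + \left(57 + W\right) = -71 + W$)
$\frac{1}{a{\left(-254,274 \right)} - 86239} = \frac{1}{\left(-71 + 274\right) - 86239} = \frac{1}{203 - 86239} = \frac{1}{-86036} = - \frac{1}{86036}$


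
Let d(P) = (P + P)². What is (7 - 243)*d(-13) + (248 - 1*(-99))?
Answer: -159189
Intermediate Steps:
d(P) = 4*P² (d(P) = (2*P)² = 4*P²)
(7 - 243)*d(-13) + (248 - 1*(-99)) = (7 - 243)*(4*(-13)²) + (248 - 1*(-99)) = -944*169 + (248 + 99) = -236*676 + 347 = -159536 + 347 = -159189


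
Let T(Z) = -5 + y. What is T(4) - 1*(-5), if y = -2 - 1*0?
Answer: -2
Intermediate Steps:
y = -2 (y = -2 + 0 = -2)
T(Z) = -7 (T(Z) = -5 - 2 = -7)
T(4) - 1*(-5) = -7 - 1*(-5) = -7 + 5 = -2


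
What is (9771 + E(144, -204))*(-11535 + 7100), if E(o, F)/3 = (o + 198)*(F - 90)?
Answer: 1294456755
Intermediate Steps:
E(o, F) = 3*(-90 + F)*(198 + o) (E(o, F) = 3*((o + 198)*(F - 90)) = 3*((198 + o)*(-90 + F)) = 3*((-90 + F)*(198 + o)) = 3*(-90 + F)*(198 + o))
(9771 + E(144, -204))*(-11535 + 7100) = (9771 + (-53460 - 270*144 + 594*(-204) + 3*(-204)*144))*(-11535 + 7100) = (9771 + (-53460 - 38880 - 121176 - 88128))*(-4435) = (9771 - 301644)*(-4435) = -291873*(-4435) = 1294456755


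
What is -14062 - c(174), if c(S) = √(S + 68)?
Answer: -14062 - 11*√2 ≈ -14078.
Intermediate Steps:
c(S) = √(68 + S)
-14062 - c(174) = -14062 - √(68 + 174) = -14062 - √242 = -14062 - 11*√2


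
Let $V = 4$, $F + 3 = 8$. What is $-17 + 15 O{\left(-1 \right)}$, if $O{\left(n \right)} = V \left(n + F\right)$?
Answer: $223$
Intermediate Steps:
$F = 5$ ($F = -3 + 8 = 5$)
$O{\left(n \right)} = 20 + 4 n$ ($O{\left(n \right)} = 4 \left(n + 5\right) = 4 \left(5 + n\right) = 20 + 4 n$)
$-17 + 15 O{\left(-1 \right)} = -17 + 15 \left(20 + 4 \left(-1\right)\right) = -17 + 15 \left(20 - 4\right) = -17 + 15 \cdot 16 = -17 + 240 = 223$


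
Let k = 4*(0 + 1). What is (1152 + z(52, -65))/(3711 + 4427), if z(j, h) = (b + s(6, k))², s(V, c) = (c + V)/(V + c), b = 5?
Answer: 594/4069 ≈ 0.14598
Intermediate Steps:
k = 4 (k = 4*1 = 4)
s(V, c) = 1 (s(V, c) = (V + c)/(V + c) = 1)
z(j, h) = 36 (z(j, h) = (5 + 1)² = 6² = 36)
(1152 + z(52, -65))/(3711 + 4427) = (1152 + 36)/(3711 + 4427) = 1188/8138 = 1188*(1/8138) = 594/4069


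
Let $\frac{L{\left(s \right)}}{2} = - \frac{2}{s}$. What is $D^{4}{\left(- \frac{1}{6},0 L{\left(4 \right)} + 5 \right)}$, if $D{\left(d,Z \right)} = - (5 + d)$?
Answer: $\frac{707281}{1296} \approx 545.74$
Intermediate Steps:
$L{\left(s \right)} = - \frac{4}{s}$ ($L{\left(s \right)} = 2 \left(- \frac{2}{s}\right) = - \frac{4}{s}$)
$D{\left(d,Z \right)} = -5 - d$
$D^{4}{\left(- \frac{1}{6},0 L{\left(4 \right)} + 5 \right)} = \left(-5 - - \frac{1}{6}\right)^{4} = \left(-5 + \frac{1}{6}\right)^{4} = \left(- \frac{29}{6}\right)^{4} = \frac{707281}{1296}$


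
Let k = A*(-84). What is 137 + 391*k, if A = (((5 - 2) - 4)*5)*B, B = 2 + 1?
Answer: 492797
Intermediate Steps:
B = 3
A = -15 (A = (((5 - 2) - 4)*5)*3 = ((3 - 4)*5)*3 = -1*5*3 = -5*3 = -15)
k = 1260 (k = -15*(-84) = 1260)
137 + 391*k = 137 + 391*1260 = 137 + 492660 = 492797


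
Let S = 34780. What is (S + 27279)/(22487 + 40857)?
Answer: 62059/63344 ≈ 0.97971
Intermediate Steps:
(S + 27279)/(22487 + 40857) = (34780 + 27279)/(22487 + 40857) = 62059/63344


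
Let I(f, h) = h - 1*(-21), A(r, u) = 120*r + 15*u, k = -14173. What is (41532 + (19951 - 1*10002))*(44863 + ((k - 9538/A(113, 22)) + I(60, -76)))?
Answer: 10952855908186/6945 ≈ 1.5771e+9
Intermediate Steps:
A(r, u) = 15*u + 120*r
I(f, h) = 21 + h (I(f, h) = h + 21 = 21 + h)
(41532 + (19951 - 1*10002))*(44863 + ((k - 9538/A(113, 22)) + I(60, -76))) = (41532 + (19951 - 1*10002))*(44863 + ((-14173 - 9538/(15*22 + 120*113)) + (21 - 76))) = (41532 + (19951 - 10002))*(44863 + ((-14173 - 9538/(330 + 13560)) - 55)) = (41532 + 9949)*(44863 + ((-14173 - 9538/13890) - 55)) = 51481*(44863 + ((-14173 - 9538*1/13890) - 55)) = 51481*(44863 + ((-14173 - 4769/6945) - 55)) = 51481*(44863 + (-98436254/6945 - 55)) = 51481*(44863 - 98818229/6945) = 51481*(212755306/6945) = 10952855908186/6945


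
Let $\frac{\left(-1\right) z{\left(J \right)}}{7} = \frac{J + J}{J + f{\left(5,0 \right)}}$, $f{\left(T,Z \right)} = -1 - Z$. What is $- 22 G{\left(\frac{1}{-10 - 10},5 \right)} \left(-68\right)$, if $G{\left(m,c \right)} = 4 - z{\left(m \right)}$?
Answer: $\frac{20944}{3} \approx 6981.3$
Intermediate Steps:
$z{\left(J \right)} = - \frac{14 J}{-1 + J}$ ($z{\left(J \right)} = - 7 \frac{J + J}{J - 1} = - 7 \frac{2 J}{J + \left(-1 + 0\right)} = - 7 \frac{2 J}{J - 1} = - 7 \frac{2 J}{-1 + J} = - \frac{14 J}{-1 + J}$)
$G{\left(m,c \right)} = 4 + \frac{14 m}{-1 + m}$ ($G{\left(m,c \right)} = 4 - - \frac{14 m}{-1 + m} = 4 + \frac{14 m}{-1 + m}$)
$- 22 G{\left(\frac{1}{-10 - 10},5 \right)} \left(-68\right) = - 22 \frac{2 \left(-2 + \frac{9}{-10 - 10}\right)}{-1 + \frac{1}{-10 - 10}} \left(-68\right) = - 22 \frac{2 \left(-2 + \frac{9}{-20}\right)}{-1 + \frac{1}{-20}} \left(-68\right) = - 22 \frac{2 \left(-2 + 9 \left(- \frac{1}{20}\right)\right)}{-1 - \frac{1}{20}} \left(-68\right) = - 22 \frac{2 \left(-2 - \frac{9}{20}\right)}{- \frac{21}{20}} \left(-68\right) = - 22 \cdot 2 \left(- \frac{20}{21}\right) \left(- \frac{49}{20}\right) \left(-68\right) = \left(-22\right) \frac{14}{3} \left(-68\right) = \left(- \frac{308}{3}\right) \left(-68\right) = \frac{20944}{3}$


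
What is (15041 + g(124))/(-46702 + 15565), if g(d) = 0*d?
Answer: -15041/31137 ≈ -0.48306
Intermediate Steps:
g(d) = 0
(15041 + g(124))/(-46702 + 15565) = (15041 + 0)/(-46702 + 15565) = 15041/(-31137) = 15041*(-1/31137) = -15041/31137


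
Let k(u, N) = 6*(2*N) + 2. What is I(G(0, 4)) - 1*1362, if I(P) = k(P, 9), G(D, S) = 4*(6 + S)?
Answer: -1252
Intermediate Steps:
G(D, S) = 24 + 4*S
k(u, N) = 2 + 12*N (k(u, N) = 12*N + 2 = 2 + 12*N)
I(P) = 110 (I(P) = 2 + 12*9 = 2 + 108 = 110)
I(G(0, 4)) - 1*1362 = 110 - 1*1362 = 110 - 1362 = -1252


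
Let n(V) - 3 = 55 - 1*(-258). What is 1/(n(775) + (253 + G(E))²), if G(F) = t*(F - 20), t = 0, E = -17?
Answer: 1/64325 ≈ 1.5546e-5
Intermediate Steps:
G(F) = 0 (G(F) = 0*(F - 20) = 0*(-20 + F) = 0)
n(V) = 316 (n(V) = 3 + (55 - 1*(-258)) = 3 + (55 + 258) = 3 + 313 = 316)
1/(n(775) + (253 + G(E))²) = 1/(316 + (253 + 0)²) = 1/(316 + 253²) = 1/(316 + 64009) = 1/64325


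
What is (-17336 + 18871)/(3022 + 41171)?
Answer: 1535/44193 ≈ 0.034734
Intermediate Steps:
(-17336 + 18871)/(3022 + 41171) = 1535/44193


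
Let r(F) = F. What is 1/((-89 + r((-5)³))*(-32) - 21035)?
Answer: -1/14187 ≈ -7.0487e-5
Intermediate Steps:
1/((-89 + r((-5)³))*(-32) - 21035) = 1/((-89 + (-5)³)*(-32) - 21035) = 1/((-89 - 125)*(-32) - 21035) = 1/(-214*(-32) - 21035) = 1/(6848 - 21035) = 1/(-14187) = -1/14187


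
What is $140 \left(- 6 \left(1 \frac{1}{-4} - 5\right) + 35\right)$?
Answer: $9310$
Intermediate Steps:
$140 \left(- 6 \left(1 \frac{1}{-4} - 5\right) + 35\right) = 140 \left(- 6 \left(1 \left(- \frac{1}{4}\right) - 5\right) + 35\right) = 140 \left(- 6 \left(- \frac{1}{4} - 5\right) + 35\right) = 140 \left(\left(-6\right) \left(- \frac{21}{4}\right) + 35\right) = 140 \left(\frac{63}{2} + 35\right) = 140 \cdot \frac{133}{2} = 9310$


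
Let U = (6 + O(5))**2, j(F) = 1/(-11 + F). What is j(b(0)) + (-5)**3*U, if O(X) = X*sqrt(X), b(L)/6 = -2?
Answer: -462876/23 - 7500*sqrt(5) ≈ -36896.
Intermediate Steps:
b(L) = -12 (b(L) = 6*(-2) = -12)
O(X) = X**(3/2)
U = (6 + 5*sqrt(5))**2 (U = (6 + 5**(3/2))**2 = (6 + 5*sqrt(5))**2 ≈ 295.16)
j(b(0)) + (-5)**3*U = 1/(-11 - 12) + (-5)**3*(161 + 60*sqrt(5)) = 1/(-23) - 125*(161 + 60*sqrt(5)) = -1/23 + (-20125 - 7500*sqrt(5)) = -462876/23 - 7500*sqrt(5)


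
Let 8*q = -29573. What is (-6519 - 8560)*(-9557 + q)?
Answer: 1598811291/8 ≈ 1.9985e+8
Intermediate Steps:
q = -29573/8 (q = (⅛)*(-29573) = -29573/8 ≈ -3696.6)
(-6519 - 8560)*(-9557 + q) = (-6519 - 8560)*(-9557 - 29573/8) = -15079*(-106029/8) = 1598811291/8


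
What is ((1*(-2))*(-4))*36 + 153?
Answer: 441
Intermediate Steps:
((1*(-2))*(-4))*36 + 153 = -2*(-4)*36 + 153 = 8*36 + 153 = 288 + 153 = 441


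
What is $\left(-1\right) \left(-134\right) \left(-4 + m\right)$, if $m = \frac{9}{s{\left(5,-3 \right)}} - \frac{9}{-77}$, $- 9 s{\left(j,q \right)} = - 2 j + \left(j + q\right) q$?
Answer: $\frac{97351}{616} \approx 158.04$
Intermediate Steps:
$s{\left(j,q \right)} = \frac{2 j}{9} - \frac{q \left(j + q\right)}{9}$ ($s{\left(j,q \right)} = - \frac{- 2 j + \left(j + q\right) q}{9} = - \frac{- 2 j + q \left(j + q\right)}{9} = \frac{2 j}{9} - \frac{q \left(j + q\right)}{9}$)
$m = \frac{6381}{1232}$ ($m = \frac{9}{- \frac{\left(-3\right)^{2}}{9} + \frac{2}{9} \cdot 5 - \frac{5}{9} \left(-3\right)} - \frac{9}{-77} = \frac{9}{\left(- \frac{1}{9}\right) 9 + \frac{10}{9} + \frac{5}{3}} - - \frac{9}{77} = \frac{9}{-1 + \frac{10}{9} + \frac{5}{3}} + \frac{9}{77} = \frac{9}{\frac{16}{9}} + \frac{9}{77} = 9 \cdot \frac{9}{16} + \frac{9}{77} = \frac{81}{16} + \frac{9}{77} = \frac{6381}{1232} \approx 5.1794$)
$\left(-1\right) \left(-134\right) \left(-4 + m\right) = \left(-1\right) \left(-134\right) \left(-4 + \frac{6381}{1232}\right) = 134 \cdot \frac{1453}{1232} = \frac{97351}{616}$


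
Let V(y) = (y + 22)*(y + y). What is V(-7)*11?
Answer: -2310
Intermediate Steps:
V(y) = 2*y*(22 + y) (V(y) = (22 + y)*(2*y) = 2*y*(22 + y))
V(-7)*11 = (2*(-7)*(22 - 7))*11 = (2*(-7)*15)*11 = -210*11 = -2310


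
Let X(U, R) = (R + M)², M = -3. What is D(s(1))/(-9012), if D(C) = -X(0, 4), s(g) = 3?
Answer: 1/9012 ≈ 0.00011096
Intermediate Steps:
X(U, R) = (-3 + R)² (X(U, R) = (R - 3)² = (-3 + R)²)
D(C) = -1 (D(C) = -(-3 + 4)² = -1*1² = -1*1 = -1)
D(s(1))/(-9012) = -1/(-9012) = -1*(-1/9012) = 1/9012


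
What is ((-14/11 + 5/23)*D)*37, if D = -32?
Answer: 316128/253 ≈ 1249.5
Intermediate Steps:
((-14/11 + 5/23)*D)*37 = ((-14/11 + 5/23)*(-32))*37 = -267/253*(-32)*37 = (8544/253)*37 = 316128/253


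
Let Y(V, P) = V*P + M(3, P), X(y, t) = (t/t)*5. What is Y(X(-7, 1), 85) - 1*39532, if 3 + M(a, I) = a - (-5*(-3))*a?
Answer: -39152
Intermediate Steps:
X(y, t) = 5 (X(y, t) = 1*5 = 5)
M(a, I) = -3 - 14*a (M(a, I) = -3 + (a - (-5*(-3))*a) = -3 + (a - 15*a) = -3 - 14*a)
Y(V, P) = -45 + P*V (Y(V, P) = V*P + (-3 - 14*3) = P*V + (-3 - 42) = P*V - 45 = -45 + P*V)
Y(X(-7, 1), 85) - 1*39532 = (-45 + 85*5) - 1*39532 = (-45 + 425) - 39532 = 380 - 39532 = -39152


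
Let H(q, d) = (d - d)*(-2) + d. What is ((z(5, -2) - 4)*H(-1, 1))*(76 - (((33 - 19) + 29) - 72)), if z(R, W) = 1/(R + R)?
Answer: -819/2 ≈ -409.50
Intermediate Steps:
H(q, d) = d (H(q, d) = 0*(-2) + d = 0 + d = d)
z(R, W) = 1/(2*R)
((z(5, -2) - 4)*H(-1, 1))*(76 - (((33 - 19) + 29) - 72)) = (((1/2)/5 - 4)*1)*(76 - (((33 - 19) + 29) - 72)) = (((1/2)*(1/5) - 4)*1)*(76 - ((14 + 29) - 72)) = ((1/10 - 4)*1)*(76 - (43 - 72)) = (-39/10*1)*(76 - 1*(-29)) = -39*(76 + 29)/10 = -39/10*105 = -819/2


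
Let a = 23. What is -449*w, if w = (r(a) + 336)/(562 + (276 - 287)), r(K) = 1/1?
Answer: -151313/551 ≈ -274.62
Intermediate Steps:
r(K) = 1
w = 337/551 (w = (1 + 336)/(562 + (276 - 287)) = 337/(562 - 11) = 337/551 ≈ 0.61162)
-449*w = -449*337/551 = -151313/551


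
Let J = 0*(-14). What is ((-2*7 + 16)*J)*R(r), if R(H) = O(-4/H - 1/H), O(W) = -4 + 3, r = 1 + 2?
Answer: 0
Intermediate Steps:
J = 0
r = 3
O(W) = -1
R(H) = -1
((-2*7 + 16)*J)*R(r) = ((-2*7 + 16)*0)*(-1) = ((-14 + 16)*0)*(-1) = (2*0)*(-1) = 0*(-1) = 0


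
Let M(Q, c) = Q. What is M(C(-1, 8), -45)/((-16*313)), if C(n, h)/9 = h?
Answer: -9/626 ≈ -0.014377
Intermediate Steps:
C(n, h) = 9*h
M(C(-1, 8), -45)/((-16*313)) = (9*8)/((-16*313)) = 72/(-5008) = 72*(-1/5008) = -9/626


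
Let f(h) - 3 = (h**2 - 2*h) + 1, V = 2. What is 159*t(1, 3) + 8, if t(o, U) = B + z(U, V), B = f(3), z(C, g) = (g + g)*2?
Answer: 2393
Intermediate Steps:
z(C, g) = 4*g (z(C, g) = (2*g)*2 = 4*g)
f(h) = 4 + h**2 - 2*h (f(h) = 3 + ((h**2 - 2*h) + 1) = 3 + (1 + h**2 - 2*h) = 4 + h**2 - 2*h)
B = 7 (B = 4 + 3**2 - 2*3 = 4 + 9 - 6 = 7)
t(o, U) = 15 (t(o, U) = 7 + 4*2 = 7 + 8 = 15)
159*t(1, 3) + 8 = 159*15 + 8 = 2385 + 8 = 2393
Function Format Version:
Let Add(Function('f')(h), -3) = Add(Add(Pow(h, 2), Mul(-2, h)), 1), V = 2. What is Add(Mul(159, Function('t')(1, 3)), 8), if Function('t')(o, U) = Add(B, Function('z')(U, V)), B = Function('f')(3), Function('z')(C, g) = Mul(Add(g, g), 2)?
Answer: 2393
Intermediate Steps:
Function('z')(C, g) = Mul(4, g) (Function('z')(C, g) = Mul(Mul(2, g), 2) = Mul(4, g))
Function('f')(h) = Add(4, Pow(h, 2), Mul(-2, h)) (Function('f')(h) = Add(3, Add(Add(Pow(h, 2), Mul(-2, h)), 1)) = Add(3, Add(1, Pow(h, 2), Mul(-2, h))) = Add(4, Pow(h, 2), Mul(-2, h)))
B = 7 (B = Add(4, Pow(3, 2), Mul(-2, 3)) = Add(4, 9, -6) = 7)
Function('t')(o, U) = 15 (Function('t')(o, U) = Add(7, Mul(4, 2)) = Add(7, 8) = 15)
Add(Mul(159, Function('t')(1, 3)), 8) = Add(Mul(159, 15), 8) = Add(2385, 8) = 2393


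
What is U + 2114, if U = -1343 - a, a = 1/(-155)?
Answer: 119506/155 ≈ 771.01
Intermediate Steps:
a = -1/155 ≈ -0.0064516
U = -208164/155 (U = -1343 - 1*(-1/155) = -1343 + 1/155 = -208164/155 ≈ -1343.0)
U + 2114 = -208164/155 + 2114 = 119506/155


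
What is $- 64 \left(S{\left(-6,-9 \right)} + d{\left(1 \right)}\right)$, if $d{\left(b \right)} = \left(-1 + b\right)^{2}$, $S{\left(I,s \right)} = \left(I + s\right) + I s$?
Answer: $-2496$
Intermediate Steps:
$S{\left(I,s \right)} = I + s + I s$
$- 64 \left(S{\left(-6,-9 \right)} + d{\left(1 \right)}\right) = - 64 \left(\left(-6 - 9 - -54\right) + \left(-1 + 1\right)^{2}\right) = - 64 \left(\left(-6 - 9 + 54\right) + 0^{2}\right) = - 64 \left(39 + 0\right) = \left(-64\right) 39 = -2496$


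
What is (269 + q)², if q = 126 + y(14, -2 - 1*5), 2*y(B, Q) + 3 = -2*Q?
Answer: 641601/4 ≈ 1.6040e+5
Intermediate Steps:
y(B, Q) = -3/2 - Q (y(B, Q) = -3/2 + (-2*Q)/2 = -3/2 - Q)
q = 263/2 (q = 126 + (-3/2 - (-2 - 1*5)) = 126 + (-3/2 - (-2 - 5)) = 126 + (-3/2 - 1*(-7)) = 126 + (-3/2 + 7) = 126 + 11/2 = 263/2 ≈ 131.50)
(269 + q)² = (269 + 263/2)² = (801/2)² = 641601/4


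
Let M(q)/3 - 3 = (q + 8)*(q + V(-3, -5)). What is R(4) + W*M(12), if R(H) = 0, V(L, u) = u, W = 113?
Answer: 48477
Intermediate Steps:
M(q) = 9 + 3*(-5 + q)*(8 + q) (M(q) = 9 + 3*((q + 8)*(q - 5)) = 9 + 3*((8 + q)*(-5 + q)) = 9 + 3*((-5 + q)*(8 + q)) = 9 + 3*(-5 + q)*(8 + q))
R(4) + W*M(12) = 0 + 113*(-111 + 3*12² + 9*12) = 0 + 113*(-111 + 3*144 + 108) = 0 + 113*(-111 + 432 + 108) = 0 + 113*429 = 0 + 48477 = 48477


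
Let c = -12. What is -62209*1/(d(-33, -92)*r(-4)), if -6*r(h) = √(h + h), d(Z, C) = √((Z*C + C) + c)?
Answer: -186627*I*√1466/2932 ≈ -2437.1*I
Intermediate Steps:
d(Z, C) = √(-12 + C + C*Z) (d(Z, C) = √((Z*C + C) - 12) = √((C*Z + C) - 12) = √((C + C*Z) - 12) = √(-12 + C + C*Z))
r(h) = -√2*√h/6 (r(h) = -√(h + h)/6 = -√2*√h/6)
-62209*1/(d(-33, -92)*r(-4)) = -62209*3*I*√2/(2*√(-12 - 92 - 92*(-33))) = -62209*3*I*√2/(2*√(-12 - 92 + 3036)) = -62209*3*I*√1466/2932 = -186627*I*√1466/2932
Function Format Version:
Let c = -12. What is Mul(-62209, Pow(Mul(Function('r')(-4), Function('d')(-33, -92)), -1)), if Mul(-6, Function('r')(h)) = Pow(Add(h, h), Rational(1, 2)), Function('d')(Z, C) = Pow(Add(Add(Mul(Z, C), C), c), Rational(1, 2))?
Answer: Mul(Rational(-186627, 2932), I, Pow(1466, Rational(1, 2))) ≈ Mul(-2437.1, I)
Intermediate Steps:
Function('d')(Z, C) = Pow(Add(-12, C, Mul(C, Z)), Rational(1, 2)) (Function('d')(Z, C) = Pow(Add(Add(Mul(Z, C), C), -12), Rational(1, 2)) = Pow(Add(Add(Mul(C, Z), C), -12), Rational(1, 2)) = Pow(Add(Add(C, Mul(C, Z)), -12), Rational(1, 2)) = Pow(Add(-12, C, Mul(C, Z)), Rational(1, 2)))
Function('r')(h) = Mul(Rational(-1, 6), Pow(2, Rational(1, 2)), Pow(h, Rational(1, 2))) (Function('r')(h) = Mul(Rational(-1, 6), Pow(Add(h, h), Rational(1, 2))) = Mul(Rational(-1, 6), Pow(Mul(2, h), Rational(1, 2))) = Mul(Rational(-1, 6), Mul(Pow(2, Rational(1, 2)), Pow(h, Rational(1, 2)))) = Mul(Rational(-1, 6), Pow(2, Rational(1, 2)), Pow(h, Rational(1, 2))))
Mul(-62209, Pow(Mul(Function('r')(-4), Function('d')(-33, -92)), -1)) = Mul(-62209, Pow(Mul(Mul(Rational(-1, 6), Pow(2, Rational(1, 2)), Pow(-4, Rational(1, 2))), Pow(Add(-12, -92, Mul(-92, -33)), Rational(1, 2))), -1)) = Mul(-62209, Pow(Mul(Mul(Rational(-1, 6), Pow(2, Rational(1, 2)), Mul(2, I)), Pow(Add(-12, -92, 3036), Rational(1, 2))), -1)) = Mul(-62209, Pow(Mul(Mul(Rational(-1, 3), I, Pow(2, Rational(1, 2))), Pow(2932, Rational(1, 2))), -1)) = Mul(-62209, Pow(Mul(Mul(Rational(-1, 3), I, Pow(2, Rational(1, 2))), Mul(2, Pow(733, Rational(1, 2)))), -1)) = Mul(-62209, Pow(Mul(Rational(-2, 3), I, Pow(1466, Rational(1, 2))), -1)) = Mul(-62209, Mul(Rational(3, 2932), I, Pow(1466, Rational(1, 2)))) = Mul(Rational(-186627, 2932), I, Pow(1466, Rational(1, 2)))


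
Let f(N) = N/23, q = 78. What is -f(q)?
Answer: -78/23 ≈ -3.3913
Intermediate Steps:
f(N) = N/23 (f(N) = N*(1/23) = N/23)
-f(q) = -78/23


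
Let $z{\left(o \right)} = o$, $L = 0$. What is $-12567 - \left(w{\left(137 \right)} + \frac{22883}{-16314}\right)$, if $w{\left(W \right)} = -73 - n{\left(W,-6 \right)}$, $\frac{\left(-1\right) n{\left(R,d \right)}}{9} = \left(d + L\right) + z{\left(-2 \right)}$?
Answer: $- \frac{202629625}{16314} \approx -12421.0$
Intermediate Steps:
$n{\left(R,d \right)} = 18 - 9 d$ ($n{\left(R,d \right)} = - 9 \left(\left(d + 0\right) - 2\right) = - 9 \left(d - 2\right) = - 9 \left(-2 + d\right) = 18 - 9 d$)
$w{\left(W \right)} = -145$ ($w{\left(W \right)} = -73 - \left(18 - -54\right) = -73 - \left(18 + 54\right) = -73 - 72 = -145$)
$-12567 - \left(w{\left(137 \right)} + \frac{22883}{-16314}\right) = -12567 - \left(-145 + \frac{22883}{-16314}\right) = -12567 - \left(-145 + 22883 \left(- \frac{1}{16314}\right)\right) = -12567 - \left(-145 - \frac{22883}{16314}\right) = -12567 - - \frac{2388413}{16314} = -12567 + \frac{2388413}{16314} = - \frac{202629625}{16314}$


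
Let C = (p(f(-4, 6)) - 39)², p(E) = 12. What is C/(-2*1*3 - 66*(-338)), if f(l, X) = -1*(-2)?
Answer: 27/826 ≈ 0.032688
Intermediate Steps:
f(l, X) = 2
C = 729 (C = (12 - 39)² = (-27)² = 729)
C/(-2*1*3 - 66*(-338)) = 729/(-2*1*3 - 66*(-338)) = 729/(-2*3 + 22308) = 729/(-6 + 22308) = 729/22302 = 729*(1/22302) = 27/826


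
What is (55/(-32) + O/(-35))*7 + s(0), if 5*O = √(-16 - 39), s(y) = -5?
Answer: -545/32 - I*√55/25 ≈ -17.031 - 0.29665*I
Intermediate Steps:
O = I*√55/5 (O = √(-16 - 39)/5 = √(-55)/5 = (I*√55)/5 = I*√55/5 ≈ 1.4832*I)
(55/(-32) + O/(-35))*7 + s(0) = (55/(-32) + (I*√55/5)/(-35))*7 - 5 = (55*(-1/32) + (I*√55/5)*(-1/35))*7 - 5 = (-55/32 - I*√55/175)*7 - 5 = (-385/32 - I*√55/25) - 5 = -545/32 - I*√55/25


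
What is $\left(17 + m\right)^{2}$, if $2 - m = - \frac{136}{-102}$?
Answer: $\frac{2809}{9} \approx 312.11$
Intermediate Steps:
$m = \frac{2}{3}$ ($m = 2 - - \frac{136}{-102} = 2 - \left(-136\right) \left(- \frac{1}{102}\right) = 2 - \frac{4}{3} = \frac{2}{3} \approx 0.66667$)
$\left(17 + m\right)^{2} = \left(17 + \frac{2}{3}\right)^{2} = \left(\frac{53}{3}\right)^{2} = \frac{2809}{9}$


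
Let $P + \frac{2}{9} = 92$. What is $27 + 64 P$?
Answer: $\frac{53107}{9} \approx 5900.8$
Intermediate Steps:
$P = \frac{826}{9}$ ($P = - \frac{2}{9} + 92 = \frac{826}{9} \approx 91.778$)
$27 + 64 P = 27 + 64 \cdot \frac{826}{9} = 27 + \frac{52864}{9} = \frac{53107}{9}$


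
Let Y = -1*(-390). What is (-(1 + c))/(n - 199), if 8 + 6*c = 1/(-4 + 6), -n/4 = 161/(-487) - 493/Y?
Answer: -94965/73169092 ≈ -0.0012979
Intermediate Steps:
Y = 390
n = 605762/94965 (n = -4*(161/(-487) - 493/390) = -4*(161*(-1/487) - 493*1/390) = -4*(-161/487 - 493/390) = -4*(-302881/189930) = 605762/94965 ≈ 6.3788)
c = -5/4 (c = -4/3 + 1/(6*(-4 + 6)) = -4/3 + (⅙)/2 = -4/3 + (⅙)*(½) = -4/3 + 1/12 = -5/4 ≈ -1.2500)
(-(1 + c))/(n - 199) = (-(1 - 5/4))/(605762/94965 - 199) = (-1*(-¼))/(-18292273/94965) = -94965/18292273*¼ = -94965/73169092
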